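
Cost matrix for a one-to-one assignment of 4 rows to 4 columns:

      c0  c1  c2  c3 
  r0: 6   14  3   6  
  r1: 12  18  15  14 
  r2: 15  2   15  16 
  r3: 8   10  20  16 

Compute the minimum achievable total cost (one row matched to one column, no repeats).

optimal assignment: row0→col2 (cost 3), row1→col3 (cost 14), row2→col1 (cost 2), row3→col0 (cost 8)
total = 3 + 14 + 2 + 8 = 27

Minimum assignment cost: 27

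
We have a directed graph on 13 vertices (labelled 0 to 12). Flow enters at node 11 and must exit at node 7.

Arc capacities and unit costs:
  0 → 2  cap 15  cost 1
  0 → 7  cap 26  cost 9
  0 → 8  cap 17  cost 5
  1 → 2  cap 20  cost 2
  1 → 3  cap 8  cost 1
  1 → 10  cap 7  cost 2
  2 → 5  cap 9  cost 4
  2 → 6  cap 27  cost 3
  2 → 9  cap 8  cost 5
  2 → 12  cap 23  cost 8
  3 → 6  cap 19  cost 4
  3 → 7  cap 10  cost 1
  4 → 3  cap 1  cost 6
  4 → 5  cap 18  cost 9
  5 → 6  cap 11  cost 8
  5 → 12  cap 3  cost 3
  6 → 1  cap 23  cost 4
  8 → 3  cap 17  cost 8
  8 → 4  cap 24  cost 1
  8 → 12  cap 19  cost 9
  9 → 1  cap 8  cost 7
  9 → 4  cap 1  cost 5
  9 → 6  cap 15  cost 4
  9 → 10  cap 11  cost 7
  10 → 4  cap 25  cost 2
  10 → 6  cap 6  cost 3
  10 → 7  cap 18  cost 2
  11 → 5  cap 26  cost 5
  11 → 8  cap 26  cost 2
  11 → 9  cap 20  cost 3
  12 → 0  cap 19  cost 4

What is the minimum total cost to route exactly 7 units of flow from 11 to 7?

shortest-cost path #1: 11→8→4→3→7 push 1 @ unit cost 10 (adds 10)
shortest-cost path #2: 11→8→3→7 push 6 @ unit cost 11 (adds 66)
total cost = 76

Minimum cost for 7 units: 76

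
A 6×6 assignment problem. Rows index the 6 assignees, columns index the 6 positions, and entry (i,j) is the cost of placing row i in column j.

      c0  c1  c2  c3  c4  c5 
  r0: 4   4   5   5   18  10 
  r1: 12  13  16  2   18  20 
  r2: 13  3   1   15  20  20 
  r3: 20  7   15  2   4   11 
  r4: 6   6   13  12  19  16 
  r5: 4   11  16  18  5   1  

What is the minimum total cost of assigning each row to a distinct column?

one of 2 optimal assignments: row0→col0 (cost 4), row1→col3 (cost 2), row2→col2 (cost 1), row3→col4 (cost 4), row4→col1 (cost 6), row5→col5 (cost 1)
total = 4 + 2 + 1 + 4 + 6 + 1 = 18

Minimum assignment cost: 18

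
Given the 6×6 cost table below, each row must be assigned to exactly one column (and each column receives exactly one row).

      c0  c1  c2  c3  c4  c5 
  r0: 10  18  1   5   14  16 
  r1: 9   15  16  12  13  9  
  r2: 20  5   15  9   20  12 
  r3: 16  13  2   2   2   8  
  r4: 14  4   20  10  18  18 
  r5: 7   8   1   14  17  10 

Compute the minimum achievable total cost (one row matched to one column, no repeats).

optimal assignment: row0→col2 (cost 1), row1→col5 (cost 9), row2→col3 (cost 9), row3→col4 (cost 2), row4→col1 (cost 4), row5→col0 (cost 7)
total = 1 + 9 + 9 + 2 + 4 + 7 = 32

Minimum assignment cost: 32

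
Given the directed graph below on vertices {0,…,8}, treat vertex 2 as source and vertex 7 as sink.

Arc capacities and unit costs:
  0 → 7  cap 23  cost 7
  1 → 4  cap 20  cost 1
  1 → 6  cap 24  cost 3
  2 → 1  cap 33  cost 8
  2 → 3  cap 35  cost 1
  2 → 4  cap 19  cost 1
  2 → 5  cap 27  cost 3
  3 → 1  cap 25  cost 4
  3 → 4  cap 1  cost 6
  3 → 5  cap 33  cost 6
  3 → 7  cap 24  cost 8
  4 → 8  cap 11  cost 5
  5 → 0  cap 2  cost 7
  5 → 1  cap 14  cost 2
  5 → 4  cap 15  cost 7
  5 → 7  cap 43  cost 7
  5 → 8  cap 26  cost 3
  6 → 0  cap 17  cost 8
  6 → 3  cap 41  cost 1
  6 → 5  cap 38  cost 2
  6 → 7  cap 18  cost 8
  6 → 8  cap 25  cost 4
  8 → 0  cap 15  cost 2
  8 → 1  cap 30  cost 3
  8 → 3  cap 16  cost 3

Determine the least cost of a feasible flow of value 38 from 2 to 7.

shortest-cost path #1: 2→3→7 push 24 @ unit cost 9 (adds 216)
shortest-cost path #2: 2→5→7 push 14 @ unit cost 10 (adds 140)
total cost = 356

Minimum cost for 38 units: 356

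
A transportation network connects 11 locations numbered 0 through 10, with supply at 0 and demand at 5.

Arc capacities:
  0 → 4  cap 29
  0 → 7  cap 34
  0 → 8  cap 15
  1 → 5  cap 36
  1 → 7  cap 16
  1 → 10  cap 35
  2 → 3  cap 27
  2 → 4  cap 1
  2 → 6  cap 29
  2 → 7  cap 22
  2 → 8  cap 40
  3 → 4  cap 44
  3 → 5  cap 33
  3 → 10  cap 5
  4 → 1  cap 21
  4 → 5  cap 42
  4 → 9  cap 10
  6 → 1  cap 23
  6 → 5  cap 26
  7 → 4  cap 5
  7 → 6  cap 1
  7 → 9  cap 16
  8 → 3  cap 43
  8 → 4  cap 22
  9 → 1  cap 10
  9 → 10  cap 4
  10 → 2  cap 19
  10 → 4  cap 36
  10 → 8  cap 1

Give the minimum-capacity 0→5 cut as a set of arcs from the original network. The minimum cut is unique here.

Min-cut arcs: {(0,4), (0,8), (7,4), (7,6), (9,1), (9,10)} (total capacity 64)

augment #1: 0→4→5 push 29
augment #2: 0→7→4→5 push 5
augment #3: 0→7→6→5 push 1
augment #4: 0→8→3→5 push 15
augment #5: 0→7→9→1→5 push 10
augment #6: 0→7→9→10→4→5 push 4
max flow = 64; residual-reachable set from 0 gives S-side
cut edges (S→T): {(0,4), (0,8), (7,4), (7,6), (9,1), (9,10)} total cap 64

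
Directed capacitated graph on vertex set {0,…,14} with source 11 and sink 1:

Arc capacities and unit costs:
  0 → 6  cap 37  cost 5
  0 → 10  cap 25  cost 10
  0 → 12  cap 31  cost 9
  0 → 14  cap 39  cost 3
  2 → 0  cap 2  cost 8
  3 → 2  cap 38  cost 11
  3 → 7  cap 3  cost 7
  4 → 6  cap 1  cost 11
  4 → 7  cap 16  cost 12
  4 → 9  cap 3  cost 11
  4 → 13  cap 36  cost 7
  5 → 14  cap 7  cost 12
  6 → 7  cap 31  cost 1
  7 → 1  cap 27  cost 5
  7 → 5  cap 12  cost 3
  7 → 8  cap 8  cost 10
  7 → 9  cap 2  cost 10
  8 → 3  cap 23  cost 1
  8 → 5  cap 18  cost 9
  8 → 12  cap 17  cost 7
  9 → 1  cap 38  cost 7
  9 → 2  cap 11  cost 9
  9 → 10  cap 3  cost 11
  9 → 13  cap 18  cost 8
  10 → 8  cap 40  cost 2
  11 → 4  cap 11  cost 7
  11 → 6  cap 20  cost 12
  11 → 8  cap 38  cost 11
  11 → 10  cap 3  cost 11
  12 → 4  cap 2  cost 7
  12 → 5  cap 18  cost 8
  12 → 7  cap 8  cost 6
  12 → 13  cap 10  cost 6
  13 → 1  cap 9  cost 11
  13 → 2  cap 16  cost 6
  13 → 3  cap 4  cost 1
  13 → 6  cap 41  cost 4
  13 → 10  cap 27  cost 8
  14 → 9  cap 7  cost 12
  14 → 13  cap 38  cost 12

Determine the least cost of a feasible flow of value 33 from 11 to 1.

shortest-cost path #1: 11→6→7→1 push 20 @ unit cost 18 (adds 360)
shortest-cost path #2: 11→4→7→1 push 7 @ unit cost 24 (adds 168)
shortest-cost path #3: 11→4→9→1 push 3 @ unit cost 25 (adds 75)
shortest-cost path #4: 11→4→13→1 push 1 @ unit cost 25 (adds 25)
shortest-cost path #5: 11→8→3→7→4→13→1 push 2 @ unit cost 25 (adds 50)
total cost = 678

Minimum cost for 33 units: 678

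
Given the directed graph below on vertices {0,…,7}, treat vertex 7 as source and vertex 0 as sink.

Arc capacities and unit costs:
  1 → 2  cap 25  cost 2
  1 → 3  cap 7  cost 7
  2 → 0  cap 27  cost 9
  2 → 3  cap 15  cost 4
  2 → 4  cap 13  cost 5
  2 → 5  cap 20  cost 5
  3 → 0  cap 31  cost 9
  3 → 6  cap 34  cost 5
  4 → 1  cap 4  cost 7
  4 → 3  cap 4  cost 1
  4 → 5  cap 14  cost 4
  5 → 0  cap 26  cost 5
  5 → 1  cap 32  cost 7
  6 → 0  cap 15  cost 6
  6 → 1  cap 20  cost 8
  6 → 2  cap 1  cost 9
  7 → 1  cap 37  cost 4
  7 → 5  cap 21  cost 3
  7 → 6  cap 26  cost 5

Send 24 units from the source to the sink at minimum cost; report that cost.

shortest-cost path #1: 7→5→0 push 21 @ unit cost 8 (adds 168)
shortest-cost path #2: 7→6→0 push 3 @ unit cost 11 (adds 33)
total cost = 201

Minimum cost for 24 units: 201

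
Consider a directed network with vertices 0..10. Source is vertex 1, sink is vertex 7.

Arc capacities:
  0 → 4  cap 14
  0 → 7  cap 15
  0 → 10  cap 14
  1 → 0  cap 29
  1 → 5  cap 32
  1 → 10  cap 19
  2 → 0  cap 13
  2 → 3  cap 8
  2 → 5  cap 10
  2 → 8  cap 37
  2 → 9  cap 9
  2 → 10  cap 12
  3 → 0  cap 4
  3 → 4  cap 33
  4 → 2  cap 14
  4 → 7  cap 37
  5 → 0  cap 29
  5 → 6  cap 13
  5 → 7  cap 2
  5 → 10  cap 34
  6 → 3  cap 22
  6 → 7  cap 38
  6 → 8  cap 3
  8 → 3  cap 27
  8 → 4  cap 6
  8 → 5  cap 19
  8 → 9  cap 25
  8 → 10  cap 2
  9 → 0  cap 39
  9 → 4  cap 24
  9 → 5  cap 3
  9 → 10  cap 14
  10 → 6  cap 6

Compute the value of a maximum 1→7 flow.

augment #1: 1→0→7 bottleneck 15, total now 15
augment #2: 1→5→7 bottleneck 2, total now 17
augment #3: 1→0→4→7 bottleneck 14, total now 31
augment #4: 1→5→6→7 bottleneck 13, total now 44
augment #5: 1→10→6→7 bottleneck 6, total now 50

Maximum flow value: 50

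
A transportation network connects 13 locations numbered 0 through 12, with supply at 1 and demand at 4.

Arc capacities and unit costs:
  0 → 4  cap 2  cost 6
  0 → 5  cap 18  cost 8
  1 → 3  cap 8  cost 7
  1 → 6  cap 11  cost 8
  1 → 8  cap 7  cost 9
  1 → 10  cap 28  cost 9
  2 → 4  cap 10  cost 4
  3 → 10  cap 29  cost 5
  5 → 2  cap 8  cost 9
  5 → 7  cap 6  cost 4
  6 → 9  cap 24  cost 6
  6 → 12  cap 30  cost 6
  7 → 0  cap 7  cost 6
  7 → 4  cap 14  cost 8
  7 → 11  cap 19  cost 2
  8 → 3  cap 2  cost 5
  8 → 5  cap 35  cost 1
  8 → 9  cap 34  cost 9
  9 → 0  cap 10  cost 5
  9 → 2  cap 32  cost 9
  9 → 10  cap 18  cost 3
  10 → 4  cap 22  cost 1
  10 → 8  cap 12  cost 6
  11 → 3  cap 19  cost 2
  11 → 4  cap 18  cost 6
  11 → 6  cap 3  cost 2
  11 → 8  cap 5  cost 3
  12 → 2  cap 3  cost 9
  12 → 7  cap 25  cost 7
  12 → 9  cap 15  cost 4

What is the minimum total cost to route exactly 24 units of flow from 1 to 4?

Minimum cost for 24 units: 264

shortest-cost path #1: 1→10→4 push 22 @ unit cost 10 (adds 220)
shortest-cost path #2: 1→8→5→7→4 push 2 @ unit cost 22 (adds 44)
total cost = 264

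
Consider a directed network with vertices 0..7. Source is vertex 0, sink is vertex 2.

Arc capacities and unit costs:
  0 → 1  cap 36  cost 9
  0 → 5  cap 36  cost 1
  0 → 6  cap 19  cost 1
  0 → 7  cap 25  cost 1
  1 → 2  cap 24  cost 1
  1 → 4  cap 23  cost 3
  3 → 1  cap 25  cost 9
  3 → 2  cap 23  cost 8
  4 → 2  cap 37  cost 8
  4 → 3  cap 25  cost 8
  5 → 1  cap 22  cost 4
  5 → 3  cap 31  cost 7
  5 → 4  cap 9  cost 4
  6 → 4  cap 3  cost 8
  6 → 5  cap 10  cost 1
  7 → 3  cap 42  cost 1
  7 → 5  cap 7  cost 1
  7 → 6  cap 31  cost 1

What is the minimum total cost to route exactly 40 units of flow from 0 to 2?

shortest-cost path #1: 0→5→1→2 push 22 @ unit cost 6 (adds 132)
shortest-cost path #2: 0→1→2 push 2 @ unit cost 10 (adds 20)
shortest-cost path #3: 0→7→3→2 push 16 @ unit cost 10 (adds 160)
total cost = 312

Minimum cost for 40 units: 312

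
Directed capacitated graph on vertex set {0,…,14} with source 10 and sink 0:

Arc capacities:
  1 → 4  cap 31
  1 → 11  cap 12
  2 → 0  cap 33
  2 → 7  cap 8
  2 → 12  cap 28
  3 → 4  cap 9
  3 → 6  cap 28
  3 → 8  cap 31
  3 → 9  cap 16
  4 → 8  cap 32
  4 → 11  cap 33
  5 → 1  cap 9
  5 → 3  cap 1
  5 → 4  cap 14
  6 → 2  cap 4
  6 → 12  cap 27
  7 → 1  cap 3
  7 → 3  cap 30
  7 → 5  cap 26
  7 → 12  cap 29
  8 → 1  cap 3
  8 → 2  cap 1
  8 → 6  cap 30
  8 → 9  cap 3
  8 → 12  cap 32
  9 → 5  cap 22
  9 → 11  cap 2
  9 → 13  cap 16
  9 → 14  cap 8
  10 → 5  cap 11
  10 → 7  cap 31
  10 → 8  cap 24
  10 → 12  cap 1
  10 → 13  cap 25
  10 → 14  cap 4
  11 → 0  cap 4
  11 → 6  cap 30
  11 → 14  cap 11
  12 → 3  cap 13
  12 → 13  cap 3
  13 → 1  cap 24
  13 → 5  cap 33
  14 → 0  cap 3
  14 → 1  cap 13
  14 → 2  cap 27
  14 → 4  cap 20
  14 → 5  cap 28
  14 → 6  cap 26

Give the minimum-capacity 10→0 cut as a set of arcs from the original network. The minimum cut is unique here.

augment #1: 10→14→0 push 3
augment #2: 10→8→2→0 push 1
augment #3: 10→14→2→0 push 1
augment #4: 10→5→1→11→0 push 4
augment #5: 10→8→6→2→0 push 4
augment #6: 10→8→9→14→2→0 push 3
augment #7: 10→5→1→11→14→2→0 push 5
augment #8: 10→5→3→9→14→2→0 push 1
augment #9: 10→5→4→11→14→2→0 push 1
augment #10: 10→7→1→11→14→2→0 push 3
augment #11: 10→7→3→9→14→2→0 push 4
augment #12: 10→7→3→4→11→14→2→0 push 2
max flow = 32; residual-reachable set from 10 gives S-side
cut edges (S→T): {(6,2), (8,2), (9,14), (10,14), (11,0), (11,14)} total cap 32

Min-cut arcs: {(6,2), (8,2), (9,14), (10,14), (11,0), (11,14)} (total capacity 32)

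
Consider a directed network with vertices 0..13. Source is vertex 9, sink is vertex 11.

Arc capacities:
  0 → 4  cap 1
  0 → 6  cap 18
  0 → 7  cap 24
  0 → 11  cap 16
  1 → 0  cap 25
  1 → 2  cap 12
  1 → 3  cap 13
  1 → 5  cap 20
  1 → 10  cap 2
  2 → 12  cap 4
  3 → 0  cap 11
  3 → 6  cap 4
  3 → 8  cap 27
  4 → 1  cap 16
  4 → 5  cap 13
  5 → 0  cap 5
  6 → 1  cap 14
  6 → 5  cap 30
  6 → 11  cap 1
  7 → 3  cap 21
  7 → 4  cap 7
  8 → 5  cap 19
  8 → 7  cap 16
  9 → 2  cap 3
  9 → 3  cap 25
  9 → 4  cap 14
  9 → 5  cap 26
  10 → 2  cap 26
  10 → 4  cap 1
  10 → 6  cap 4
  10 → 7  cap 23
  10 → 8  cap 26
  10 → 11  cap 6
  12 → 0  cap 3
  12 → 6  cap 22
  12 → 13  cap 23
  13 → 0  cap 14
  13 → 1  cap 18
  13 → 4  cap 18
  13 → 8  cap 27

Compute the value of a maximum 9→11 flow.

augment #1: 9→3→0→11 bottleneck 11, total now 11
augment #2: 9→3→6→11 bottleneck 1, total now 12
augment #3: 9→5→0→11 bottleneck 5, total now 17
augment #4: 9→4→1→10→11 bottleneck 2, total now 19

Maximum flow value: 19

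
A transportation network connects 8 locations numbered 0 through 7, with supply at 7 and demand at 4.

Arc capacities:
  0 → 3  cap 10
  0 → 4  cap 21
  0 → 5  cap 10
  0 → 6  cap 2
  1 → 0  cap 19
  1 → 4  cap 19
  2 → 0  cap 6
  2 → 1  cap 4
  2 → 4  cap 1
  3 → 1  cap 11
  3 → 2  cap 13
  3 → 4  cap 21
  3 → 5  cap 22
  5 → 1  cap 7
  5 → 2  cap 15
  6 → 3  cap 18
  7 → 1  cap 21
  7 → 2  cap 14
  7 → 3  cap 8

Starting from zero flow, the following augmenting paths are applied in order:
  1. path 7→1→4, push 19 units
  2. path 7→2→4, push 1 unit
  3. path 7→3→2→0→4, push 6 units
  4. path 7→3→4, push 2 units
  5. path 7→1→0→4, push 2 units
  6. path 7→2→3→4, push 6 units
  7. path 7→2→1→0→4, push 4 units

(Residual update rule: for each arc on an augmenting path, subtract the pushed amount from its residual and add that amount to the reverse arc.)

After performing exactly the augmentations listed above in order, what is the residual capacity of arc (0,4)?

after path 1 (7→1→4, push 19): res(0,4)=21
after path 2 (7→2→4, push 1): res(0,4)=21
after path 3 (7→3→2→0→4, push 6): res(0,4)=15
after path 4 (7→3→4, push 2): res(0,4)=15
after path 5 (7→1→0→4, push 2): res(0,4)=13
after path 6 (7→2→3→4, push 6): res(0,4)=13
after path 7 (7→2→1→0→4, push 4): res(0,4)=9

Residual capacity of (0,4): 9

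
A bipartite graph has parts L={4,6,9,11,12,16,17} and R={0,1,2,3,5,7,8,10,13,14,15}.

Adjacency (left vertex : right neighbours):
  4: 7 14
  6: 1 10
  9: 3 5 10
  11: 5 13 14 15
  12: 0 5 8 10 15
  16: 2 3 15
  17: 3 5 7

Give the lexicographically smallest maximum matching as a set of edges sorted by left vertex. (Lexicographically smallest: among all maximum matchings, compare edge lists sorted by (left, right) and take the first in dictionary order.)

Lex-smallest maximum matching: {(4,7), (6,1), (9,3), (11,13), (12,0), (16,2), (17,5)}

|M| = 7 (so the lex-smallest maximum matching has 7 edges)
process left vertices in ascending order; for each, take the smallest-labelled available neighbour that still permits 7 edges overall, or leave it unmatched if none does
lex-smallest matching: {4-7, 6-1, 9-3, 11-13, 12-0, 16-2, 17-5}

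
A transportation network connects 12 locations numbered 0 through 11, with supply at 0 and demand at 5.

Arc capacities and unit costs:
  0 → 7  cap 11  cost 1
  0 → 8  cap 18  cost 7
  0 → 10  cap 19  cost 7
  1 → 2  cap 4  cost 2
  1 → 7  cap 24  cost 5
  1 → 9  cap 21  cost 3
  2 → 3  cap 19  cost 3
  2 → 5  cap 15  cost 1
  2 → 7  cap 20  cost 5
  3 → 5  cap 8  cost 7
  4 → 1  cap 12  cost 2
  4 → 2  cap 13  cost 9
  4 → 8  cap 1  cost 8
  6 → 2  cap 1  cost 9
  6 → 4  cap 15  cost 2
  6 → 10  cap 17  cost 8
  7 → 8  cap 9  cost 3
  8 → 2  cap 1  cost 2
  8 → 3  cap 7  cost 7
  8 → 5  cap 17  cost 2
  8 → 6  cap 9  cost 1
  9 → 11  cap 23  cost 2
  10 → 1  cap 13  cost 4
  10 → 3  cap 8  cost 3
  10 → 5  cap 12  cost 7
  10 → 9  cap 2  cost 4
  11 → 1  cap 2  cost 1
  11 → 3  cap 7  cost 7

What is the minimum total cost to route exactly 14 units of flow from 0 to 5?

shortest-cost path #1: 0→7→8→5 push 9 @ unit cost 6 (adds 54)
shortest-cost path #2: 0→8→5 push 5 @ unit cost 9 (adds 45)
total cost = 99

Minimum cost for 14 units: 99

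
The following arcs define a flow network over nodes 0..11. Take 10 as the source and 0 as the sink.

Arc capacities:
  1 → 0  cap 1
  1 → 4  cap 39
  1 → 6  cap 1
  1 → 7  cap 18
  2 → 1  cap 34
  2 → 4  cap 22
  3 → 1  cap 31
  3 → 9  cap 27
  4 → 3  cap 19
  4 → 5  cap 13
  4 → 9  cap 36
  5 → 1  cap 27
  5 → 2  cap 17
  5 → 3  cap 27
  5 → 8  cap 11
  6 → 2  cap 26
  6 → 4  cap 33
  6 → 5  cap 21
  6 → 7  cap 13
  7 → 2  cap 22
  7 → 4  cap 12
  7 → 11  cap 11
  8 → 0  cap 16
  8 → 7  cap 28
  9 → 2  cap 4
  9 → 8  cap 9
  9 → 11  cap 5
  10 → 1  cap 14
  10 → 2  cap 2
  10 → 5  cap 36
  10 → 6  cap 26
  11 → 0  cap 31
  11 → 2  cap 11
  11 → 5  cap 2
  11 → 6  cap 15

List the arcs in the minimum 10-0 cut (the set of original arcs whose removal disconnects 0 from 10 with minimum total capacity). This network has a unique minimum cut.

Min-cut arcs: {(1,0), (7,11), (8,0), (9,11)} (total capacity 33)

augment #1: 10→1→0 push 1
augment #2: 10→5→8→0 push 11
augment #3: 10→1→7→11→0 push 11
augment #4: 10→1→4→9→8→0 push 2
augment #5: 10→2→4→9→8→0 push 2
augment #6: 10→5→3→9→8→0 push 1
augment #7: 10→5→3→9→11→0 push 5
max flow = 33; residual-reachable set from 10 gives S-side
cut edges (S→T): {(1,0), (7,11), (8,0), (9,11)} total cap 33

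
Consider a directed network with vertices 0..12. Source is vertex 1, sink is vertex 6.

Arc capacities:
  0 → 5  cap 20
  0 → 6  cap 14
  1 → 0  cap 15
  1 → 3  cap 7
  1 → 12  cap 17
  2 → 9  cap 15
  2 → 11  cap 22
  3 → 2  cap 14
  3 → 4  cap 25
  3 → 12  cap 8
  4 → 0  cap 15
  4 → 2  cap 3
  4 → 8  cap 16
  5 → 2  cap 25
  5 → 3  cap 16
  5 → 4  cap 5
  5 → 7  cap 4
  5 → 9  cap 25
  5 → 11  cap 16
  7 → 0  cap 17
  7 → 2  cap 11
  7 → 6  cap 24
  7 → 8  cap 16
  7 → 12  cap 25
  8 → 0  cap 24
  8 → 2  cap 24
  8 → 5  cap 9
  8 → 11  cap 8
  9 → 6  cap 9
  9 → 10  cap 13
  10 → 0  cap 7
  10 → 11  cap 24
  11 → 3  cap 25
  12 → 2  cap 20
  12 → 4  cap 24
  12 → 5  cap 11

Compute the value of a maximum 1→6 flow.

Maximum flow value: 27

augment #1: 1→0→6 bottleneck 14, total now 14
augment #2: 1→0→5→7→6 bottleneck 1, total now 15
augment #3: 1→3→2→9→6 bottleneck 7, total now 22
augment #4: 1→12→2→9→6 bottleneck 2, total now 24
augment #5: 1→12→5→7→6 bottleneck 3, total now 27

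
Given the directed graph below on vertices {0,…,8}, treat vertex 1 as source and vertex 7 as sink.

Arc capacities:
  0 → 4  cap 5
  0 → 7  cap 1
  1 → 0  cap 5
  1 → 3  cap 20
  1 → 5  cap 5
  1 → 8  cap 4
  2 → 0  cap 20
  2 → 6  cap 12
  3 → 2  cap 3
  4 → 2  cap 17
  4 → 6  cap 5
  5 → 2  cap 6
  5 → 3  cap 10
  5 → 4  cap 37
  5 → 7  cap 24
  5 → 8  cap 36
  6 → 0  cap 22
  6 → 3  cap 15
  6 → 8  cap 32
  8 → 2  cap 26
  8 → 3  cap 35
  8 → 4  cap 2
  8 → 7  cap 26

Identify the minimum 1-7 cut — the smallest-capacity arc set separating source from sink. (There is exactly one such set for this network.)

Min-cut arcs: {(1,0), (1,5), (1,8), (3,2)} (total capacity 17)

augment #1: 1→0→7 push 1
augment #2: 1→5→7 push 5
augment #3: 1→8→7 push 4
augment #4: 1→0→4→6→8→7 push 4
augment #5: 1→3→2→6→8→7 push 3
max flow = 17; residual-reachable set from 1 gives S-side
cut edges (S→T): {(1,0), (1,5), (1,8), (3,2)} total cap 17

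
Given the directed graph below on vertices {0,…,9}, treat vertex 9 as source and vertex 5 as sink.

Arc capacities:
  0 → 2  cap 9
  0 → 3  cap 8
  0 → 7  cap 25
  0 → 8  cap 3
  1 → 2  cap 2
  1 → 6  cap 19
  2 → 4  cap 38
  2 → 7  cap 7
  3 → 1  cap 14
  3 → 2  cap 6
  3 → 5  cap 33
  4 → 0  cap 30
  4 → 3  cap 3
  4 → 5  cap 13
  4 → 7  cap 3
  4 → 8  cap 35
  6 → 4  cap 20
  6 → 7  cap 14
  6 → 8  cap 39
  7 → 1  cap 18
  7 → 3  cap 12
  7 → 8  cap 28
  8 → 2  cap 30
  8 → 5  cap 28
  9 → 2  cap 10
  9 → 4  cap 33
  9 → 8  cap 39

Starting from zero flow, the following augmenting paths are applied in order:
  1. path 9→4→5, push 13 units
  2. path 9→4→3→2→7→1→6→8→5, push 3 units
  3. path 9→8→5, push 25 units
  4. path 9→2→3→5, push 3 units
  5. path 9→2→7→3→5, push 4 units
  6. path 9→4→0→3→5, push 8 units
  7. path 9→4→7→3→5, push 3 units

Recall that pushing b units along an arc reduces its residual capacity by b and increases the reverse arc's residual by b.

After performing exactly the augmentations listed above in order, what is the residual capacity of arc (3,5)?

after path 1 (9→4→5, push 13): res(3,5)=33
after path 2 (9→4→3→2→7→1→6→8→5, push 3): res(3,5)=33
after path 3 (9→8→5, push 25): res(3,5)=33
after path 4 (9→2→3→5, push 3): res(3,5)=30
after path 5 (9→2→7→3→5, push 4): res(3,5)=26
after path 6 (9→4→0→3→5, push 8): res(3,5)=18
after path 7 (9→4→7→3→5, push 3): res(3,5)=15

Residual capacity of (3,5): 15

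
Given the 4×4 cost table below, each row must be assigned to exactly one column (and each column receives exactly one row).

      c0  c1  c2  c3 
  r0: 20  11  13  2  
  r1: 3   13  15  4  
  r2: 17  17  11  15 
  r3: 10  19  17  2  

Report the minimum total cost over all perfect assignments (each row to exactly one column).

Minimum assignment cost: 27

optimal assignment: row0→col1 (cost 11), row1→col0 (cost 3), row2→col2 (cost 11), row3→col3 (cost 2)
total = 11 + 3 + 11 + 2 = 27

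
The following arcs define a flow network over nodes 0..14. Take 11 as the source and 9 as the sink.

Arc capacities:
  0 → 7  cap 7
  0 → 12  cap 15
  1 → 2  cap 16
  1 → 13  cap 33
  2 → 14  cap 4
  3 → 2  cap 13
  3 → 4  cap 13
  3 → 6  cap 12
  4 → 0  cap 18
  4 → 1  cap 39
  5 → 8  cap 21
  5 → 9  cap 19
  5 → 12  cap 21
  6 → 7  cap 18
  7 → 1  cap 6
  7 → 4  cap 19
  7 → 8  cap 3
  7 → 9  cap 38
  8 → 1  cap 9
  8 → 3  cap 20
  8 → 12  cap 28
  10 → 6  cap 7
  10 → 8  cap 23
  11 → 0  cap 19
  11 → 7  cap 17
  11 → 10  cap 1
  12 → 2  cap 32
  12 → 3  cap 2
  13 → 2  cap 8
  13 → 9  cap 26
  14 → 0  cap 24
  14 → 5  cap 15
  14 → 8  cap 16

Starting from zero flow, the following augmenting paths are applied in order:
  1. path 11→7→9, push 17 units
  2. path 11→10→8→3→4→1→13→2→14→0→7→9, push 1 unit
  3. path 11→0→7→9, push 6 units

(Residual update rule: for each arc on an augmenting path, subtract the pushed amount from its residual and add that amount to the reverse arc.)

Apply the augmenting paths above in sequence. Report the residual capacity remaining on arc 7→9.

Residual capacity of (7,9): 14

after path 1 (11→7→9, push 17): res(7,9)=21
after path 2 (11→10→8→3→4→1→13→2→14→0→7→9, push 1): res(7,9)=20
after path 3 (11→0→7→9, push 6): res(7,9)=14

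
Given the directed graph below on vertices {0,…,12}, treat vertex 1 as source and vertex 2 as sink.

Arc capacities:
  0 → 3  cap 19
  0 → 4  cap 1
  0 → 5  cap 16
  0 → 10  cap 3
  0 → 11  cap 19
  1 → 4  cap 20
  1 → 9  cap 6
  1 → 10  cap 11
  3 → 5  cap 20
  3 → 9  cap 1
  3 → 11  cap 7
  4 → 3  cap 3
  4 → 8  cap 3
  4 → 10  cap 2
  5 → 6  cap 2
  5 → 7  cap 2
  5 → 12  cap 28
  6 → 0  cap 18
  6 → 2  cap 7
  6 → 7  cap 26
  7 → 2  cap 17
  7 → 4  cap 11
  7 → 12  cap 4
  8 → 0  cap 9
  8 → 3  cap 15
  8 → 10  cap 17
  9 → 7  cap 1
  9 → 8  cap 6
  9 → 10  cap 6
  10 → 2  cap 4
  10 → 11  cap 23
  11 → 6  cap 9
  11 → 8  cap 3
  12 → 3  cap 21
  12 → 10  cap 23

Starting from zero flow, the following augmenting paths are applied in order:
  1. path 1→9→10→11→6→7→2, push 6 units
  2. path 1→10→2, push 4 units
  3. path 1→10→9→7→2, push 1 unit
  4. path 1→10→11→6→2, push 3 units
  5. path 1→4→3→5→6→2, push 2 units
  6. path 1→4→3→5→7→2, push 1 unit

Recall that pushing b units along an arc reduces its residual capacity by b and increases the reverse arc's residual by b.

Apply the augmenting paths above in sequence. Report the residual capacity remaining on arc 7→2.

after path 1 (1→9→10→11→6→7→2, push 6): res(7,2)=11
after path 2 (1→10→2, push 4): res(7,2)=11
after path 3 (1→10→9→7→2, push 1): res(7,2)=10
after path 4 (1→10→11→6→2, push 3): res(7,2)=10
after path 5 (1→4→3→5→6→2, push 2): res(7,2)=10
after path 6 (1→4→3→5→7→2, push 1): res(7,2)=9

Residual capacity of (7,2): 9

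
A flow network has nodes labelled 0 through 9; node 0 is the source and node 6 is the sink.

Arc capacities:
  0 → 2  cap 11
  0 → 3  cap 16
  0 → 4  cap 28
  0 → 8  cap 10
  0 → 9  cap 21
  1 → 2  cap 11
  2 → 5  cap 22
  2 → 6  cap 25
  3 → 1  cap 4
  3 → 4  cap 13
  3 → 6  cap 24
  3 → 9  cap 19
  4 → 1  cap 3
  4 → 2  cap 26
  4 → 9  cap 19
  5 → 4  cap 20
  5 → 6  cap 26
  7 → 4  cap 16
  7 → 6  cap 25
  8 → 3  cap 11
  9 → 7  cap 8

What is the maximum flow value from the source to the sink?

augment #1: 0→2→6 bottleneck 11, total now 11
augment #2: 0→3→6 bottleneck 16, total now 27
augment #3: 0→4→2→6 bottleneck 14, total now 41
augment #4: 0→8→3→6 bottleneck 8, total now 49
augment #5: 0→9→7→6 bottleneck 8, total now 57
augment #6: 0→4→2→5→6 bottleneck 12, total now 69
augment #7: 0→4→1→2→5→6 bottleneck 2, total now 71
augment #8: 0→8→3→1→2→5→6 bottleneck 2, total now 73

Maximum flow value: 73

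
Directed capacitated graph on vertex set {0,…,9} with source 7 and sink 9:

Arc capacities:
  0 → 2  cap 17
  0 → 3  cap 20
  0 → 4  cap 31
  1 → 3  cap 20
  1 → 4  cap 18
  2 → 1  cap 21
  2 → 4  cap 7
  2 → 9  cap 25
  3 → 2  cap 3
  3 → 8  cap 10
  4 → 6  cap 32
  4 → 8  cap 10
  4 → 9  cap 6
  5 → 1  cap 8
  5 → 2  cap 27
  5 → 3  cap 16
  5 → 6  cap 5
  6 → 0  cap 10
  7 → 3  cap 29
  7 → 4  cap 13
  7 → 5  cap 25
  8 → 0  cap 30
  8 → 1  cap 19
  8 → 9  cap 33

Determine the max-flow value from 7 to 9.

augment #1: 7→4→9 bottleneck 6, total now 6
augment #2: 7→3→2→9 bottleneck 3, total now 9
augment #3: 7→3→8→9 bottleneck 10, total now 19
augment #4: 7→4→8→9 bottleneck 7, total now 26
augment #5: 7→5→2→9 bottleneck 22, total now 48
augment #6: 7→5→1→4→8→9 bottleneck 3, total now 51

Maximum flow value: 51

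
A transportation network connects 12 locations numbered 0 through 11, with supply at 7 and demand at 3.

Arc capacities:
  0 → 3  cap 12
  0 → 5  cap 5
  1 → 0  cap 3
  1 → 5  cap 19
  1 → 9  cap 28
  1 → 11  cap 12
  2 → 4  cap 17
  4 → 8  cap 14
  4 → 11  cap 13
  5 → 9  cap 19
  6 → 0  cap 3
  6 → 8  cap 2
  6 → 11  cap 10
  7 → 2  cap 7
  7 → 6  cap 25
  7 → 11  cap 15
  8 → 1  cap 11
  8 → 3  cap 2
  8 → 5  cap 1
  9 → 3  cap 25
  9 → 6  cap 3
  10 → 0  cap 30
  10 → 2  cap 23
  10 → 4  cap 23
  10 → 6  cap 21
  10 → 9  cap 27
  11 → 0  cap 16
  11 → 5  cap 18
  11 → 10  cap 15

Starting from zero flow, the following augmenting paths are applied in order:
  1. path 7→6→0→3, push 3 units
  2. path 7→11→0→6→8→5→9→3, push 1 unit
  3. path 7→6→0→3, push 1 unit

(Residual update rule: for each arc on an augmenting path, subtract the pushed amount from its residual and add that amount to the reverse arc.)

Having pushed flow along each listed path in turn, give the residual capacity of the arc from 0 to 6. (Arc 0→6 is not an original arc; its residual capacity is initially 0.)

Residual capacity of (0,6): 3

after path 1 (7→6→0→3, push 3): res(0,6)=3
after path 2 (7→11→0→6→8→5→9→3, push 1): res(0,6)=2
after path 3 (7→6→0→3, push 1): res(0,6)=3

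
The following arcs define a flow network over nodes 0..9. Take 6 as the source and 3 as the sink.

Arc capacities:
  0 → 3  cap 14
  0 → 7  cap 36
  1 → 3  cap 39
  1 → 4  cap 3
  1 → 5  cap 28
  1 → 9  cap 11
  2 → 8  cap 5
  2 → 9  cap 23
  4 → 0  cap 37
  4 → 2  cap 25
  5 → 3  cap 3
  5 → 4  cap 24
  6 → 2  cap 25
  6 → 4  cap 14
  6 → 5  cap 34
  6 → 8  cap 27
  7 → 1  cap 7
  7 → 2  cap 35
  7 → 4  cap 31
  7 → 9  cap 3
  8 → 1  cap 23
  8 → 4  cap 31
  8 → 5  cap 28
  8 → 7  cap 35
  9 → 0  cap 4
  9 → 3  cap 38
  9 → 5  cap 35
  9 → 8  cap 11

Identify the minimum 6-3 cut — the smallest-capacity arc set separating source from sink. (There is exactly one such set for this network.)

augment #1: 6→5→3 push 3
augment #2: 6→2→9→3 push 23
augment #3: 6→4→0→3 push 14
augment #4: 6→8→1→3 push 23
augment #5: 6→8→7→1→3 push 4
augment #6: 6→2→8→7→1→3 push 2
augment #7: 6→5→4→0→7→1→3 push 1
augment #8: 6→5→4→0→7→9→3 push 3
max flow = 73; residual-reachable set from 6 gives S-side
cut edges (S→T): {(0,3), (2,9), (5,3), (7,1), (7,9), (8,1)} total cap 73

Min-cut arcs: {(0,3), (2,9), (5,3), (7,1), (7,9), (8,1)} (total capacity 73)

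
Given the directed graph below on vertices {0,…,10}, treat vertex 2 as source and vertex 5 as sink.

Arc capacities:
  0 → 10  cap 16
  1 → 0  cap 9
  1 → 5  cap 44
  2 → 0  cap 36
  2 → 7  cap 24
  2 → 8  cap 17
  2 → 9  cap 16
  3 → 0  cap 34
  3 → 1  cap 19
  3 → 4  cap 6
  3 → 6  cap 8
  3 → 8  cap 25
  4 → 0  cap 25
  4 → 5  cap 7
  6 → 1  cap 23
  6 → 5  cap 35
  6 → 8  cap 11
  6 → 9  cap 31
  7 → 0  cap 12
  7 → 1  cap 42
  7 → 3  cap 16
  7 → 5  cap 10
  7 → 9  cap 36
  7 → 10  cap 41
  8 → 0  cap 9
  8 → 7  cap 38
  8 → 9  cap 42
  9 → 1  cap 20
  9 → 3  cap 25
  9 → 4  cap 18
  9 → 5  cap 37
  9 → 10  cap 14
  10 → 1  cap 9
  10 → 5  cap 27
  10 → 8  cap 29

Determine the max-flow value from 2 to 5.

augment #1: 2→7→5 bottleneck 10, total now 10
augment #2: 2→9→5 bottleneck 16, total now 26
augment #3: 2→0→10→5 bottleneck 16, total now 42
augment #4: 2→7→1→5 bottleneck 14, total now 56
augment #5: 2→8→9→5 bottleneck 17, total now 73

Maximum flow value: 73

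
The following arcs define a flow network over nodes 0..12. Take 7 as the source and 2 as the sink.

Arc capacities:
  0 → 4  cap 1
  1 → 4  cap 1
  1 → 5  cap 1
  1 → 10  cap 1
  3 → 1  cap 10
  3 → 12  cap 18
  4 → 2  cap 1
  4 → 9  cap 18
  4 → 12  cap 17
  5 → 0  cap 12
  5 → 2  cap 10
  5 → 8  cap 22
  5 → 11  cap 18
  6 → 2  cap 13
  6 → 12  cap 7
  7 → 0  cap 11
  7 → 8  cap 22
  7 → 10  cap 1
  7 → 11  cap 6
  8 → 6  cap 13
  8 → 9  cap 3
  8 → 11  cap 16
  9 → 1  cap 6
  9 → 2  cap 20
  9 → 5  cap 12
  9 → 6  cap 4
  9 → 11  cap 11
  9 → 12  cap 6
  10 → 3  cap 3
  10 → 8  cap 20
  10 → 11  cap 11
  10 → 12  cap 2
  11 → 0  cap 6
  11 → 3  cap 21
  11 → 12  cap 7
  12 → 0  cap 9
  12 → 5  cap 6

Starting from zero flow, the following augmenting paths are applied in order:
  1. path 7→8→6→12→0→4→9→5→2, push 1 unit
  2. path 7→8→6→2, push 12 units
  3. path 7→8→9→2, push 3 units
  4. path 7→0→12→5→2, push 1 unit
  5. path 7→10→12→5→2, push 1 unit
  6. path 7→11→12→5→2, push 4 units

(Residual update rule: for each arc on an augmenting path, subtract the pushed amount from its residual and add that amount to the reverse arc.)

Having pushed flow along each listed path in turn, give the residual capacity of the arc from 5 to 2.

after path 1 (7→8→6→12→0→4→9→5→2, push 1): res(5,2)=9
after path 2 (7→8→6→2, push 12): res(5,2)=9
after path 3 (7→8→9→2, push 3): res(5,2)=9
after path 4 (7→0→12→5→2, push 1): res(5,2)=8
after path 5 (7→10→12→5→2, push 1): res(5,2)=7
after path 6 (7→11→12→5→2, push 4): res(5,2)=3

Residual capacity of (5,2): 3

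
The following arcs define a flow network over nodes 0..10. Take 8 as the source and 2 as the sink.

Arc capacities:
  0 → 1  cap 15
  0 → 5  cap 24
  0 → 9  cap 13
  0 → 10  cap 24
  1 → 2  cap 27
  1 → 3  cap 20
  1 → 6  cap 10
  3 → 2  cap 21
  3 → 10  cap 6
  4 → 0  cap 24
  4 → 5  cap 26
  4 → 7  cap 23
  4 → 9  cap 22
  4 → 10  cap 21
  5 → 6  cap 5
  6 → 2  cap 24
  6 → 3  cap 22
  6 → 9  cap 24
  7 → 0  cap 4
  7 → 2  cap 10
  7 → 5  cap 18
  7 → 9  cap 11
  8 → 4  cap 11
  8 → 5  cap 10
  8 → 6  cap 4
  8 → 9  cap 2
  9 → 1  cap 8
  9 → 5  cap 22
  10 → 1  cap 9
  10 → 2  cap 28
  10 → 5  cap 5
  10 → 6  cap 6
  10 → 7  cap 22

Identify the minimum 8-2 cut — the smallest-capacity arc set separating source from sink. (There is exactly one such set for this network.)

Min-cut arcs: {(5,6), (8,4), (8,6), (8,9)} (total capacity 22)

augment #1: 8→6→2 push 4
augment #2: 8→4→7→2 push 10
augment #3: 8→4→10→2 push 1
augment #4: 8→5→6→2 push 5
augment #5: 8→9→1→2 push 2
max flow = 22; residual-reachable set from 8 gives S-side
cut edges (S→T): {(5,6), (8,4), (8,6), (8,9)} total cap 22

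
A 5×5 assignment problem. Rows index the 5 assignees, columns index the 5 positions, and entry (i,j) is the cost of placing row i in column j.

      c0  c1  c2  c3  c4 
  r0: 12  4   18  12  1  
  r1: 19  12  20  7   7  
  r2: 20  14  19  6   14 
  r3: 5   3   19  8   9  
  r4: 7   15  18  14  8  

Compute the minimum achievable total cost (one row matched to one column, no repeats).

one of 2 optimal assignments: row0→col4 (cost 1), row1→col2 (cost 20), row2→col3 (cost 6), row3→col1 (cost 3), row4→col0 (cost 7)
total = 1 + 20 + 6 + 3 + 7 = 37

Minimum assignment cost: 37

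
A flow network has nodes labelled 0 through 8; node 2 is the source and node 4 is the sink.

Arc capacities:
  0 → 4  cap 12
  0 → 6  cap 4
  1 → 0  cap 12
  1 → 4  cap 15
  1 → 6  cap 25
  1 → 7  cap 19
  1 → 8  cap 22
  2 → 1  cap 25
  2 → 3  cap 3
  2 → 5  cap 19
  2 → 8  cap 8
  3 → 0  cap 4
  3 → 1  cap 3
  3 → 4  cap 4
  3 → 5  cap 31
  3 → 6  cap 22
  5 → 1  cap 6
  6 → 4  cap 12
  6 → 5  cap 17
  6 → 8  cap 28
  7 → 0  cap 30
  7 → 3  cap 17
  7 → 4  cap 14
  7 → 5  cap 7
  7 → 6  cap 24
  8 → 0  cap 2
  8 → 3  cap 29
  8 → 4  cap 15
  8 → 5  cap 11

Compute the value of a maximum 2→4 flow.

augment #1: 2→1→4 bottleneck 15, total now 15
augment #2: 2→3→4 bottleneck 3, total now 18
augment #3: 2→8→4 bottleneck 8, total now 26
augment #4: 2→1→0→4 bottleneck 10, total now 36
augment #5: 2→5→1→0→4 bottleneck 2, total now 38
augment #6: 2→5→1→6→4 bottleneck 4, total now 42

Maximum flow value: 42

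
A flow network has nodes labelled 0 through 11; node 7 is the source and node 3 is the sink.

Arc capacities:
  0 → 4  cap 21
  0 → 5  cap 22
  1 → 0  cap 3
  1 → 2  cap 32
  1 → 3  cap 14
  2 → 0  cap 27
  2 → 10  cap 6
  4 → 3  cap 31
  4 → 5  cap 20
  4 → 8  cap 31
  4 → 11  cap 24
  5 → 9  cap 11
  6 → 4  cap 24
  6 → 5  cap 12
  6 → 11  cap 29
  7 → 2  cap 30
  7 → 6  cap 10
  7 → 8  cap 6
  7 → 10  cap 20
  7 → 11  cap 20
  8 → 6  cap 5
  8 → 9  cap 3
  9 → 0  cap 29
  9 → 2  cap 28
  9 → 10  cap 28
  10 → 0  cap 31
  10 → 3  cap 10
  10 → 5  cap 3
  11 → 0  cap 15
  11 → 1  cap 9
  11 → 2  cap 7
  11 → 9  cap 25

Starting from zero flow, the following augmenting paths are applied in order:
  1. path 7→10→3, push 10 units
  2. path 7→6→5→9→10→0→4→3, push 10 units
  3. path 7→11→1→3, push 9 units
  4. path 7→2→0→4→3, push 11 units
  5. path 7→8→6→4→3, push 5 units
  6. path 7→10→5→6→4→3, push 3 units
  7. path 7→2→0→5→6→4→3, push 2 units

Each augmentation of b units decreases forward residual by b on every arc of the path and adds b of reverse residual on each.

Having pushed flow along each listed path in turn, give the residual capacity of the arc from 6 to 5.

after path 1 (7→10→3, push 10): res(6,5)=12
after path 2 (7→6→5→9→10→0→4→3, push 10): res(6,5)=2
after path 3 (7→11→1→3, push 9): res(6,5)=2
after path 4 (7→2→0→4→3, push 11): res(6,5)=2
after path 5 (7→8→6→4→3, push 5): res(6,5)=2
after path 6 (7→10→5→6→4→3, push 3): res(6,5)=5
after path 7 (7→2→0→5→6→4→3, push 2): res(6,5)=7

Residual capacity of (6,5): 7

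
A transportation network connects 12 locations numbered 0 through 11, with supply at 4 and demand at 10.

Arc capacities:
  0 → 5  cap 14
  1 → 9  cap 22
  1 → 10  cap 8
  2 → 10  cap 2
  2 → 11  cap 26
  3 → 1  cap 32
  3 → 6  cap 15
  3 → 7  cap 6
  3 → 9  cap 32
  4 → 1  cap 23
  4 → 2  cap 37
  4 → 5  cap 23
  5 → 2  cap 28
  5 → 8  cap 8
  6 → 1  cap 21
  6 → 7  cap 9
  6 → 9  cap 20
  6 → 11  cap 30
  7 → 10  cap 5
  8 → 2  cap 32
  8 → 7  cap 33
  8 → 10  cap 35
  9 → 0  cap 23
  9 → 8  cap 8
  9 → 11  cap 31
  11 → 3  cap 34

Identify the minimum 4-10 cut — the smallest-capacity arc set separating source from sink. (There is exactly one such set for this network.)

Min-cut arcs: {(1,10), (2,10), (5,8), (7,10), (9,8)} (total capacity 31)

augment #1: 4→1→10 push 8
augment #2: 4→2→10 push 2
augment #3: 4→5→8→10 push 8
augment #4: 4→1→9→8→10 push 8
augment #5: 4→2→11→3→7→10 push 5
max flow = 31; residual-reachable set from 4 gives S-side
cut edges (S→T): {(1,10), (2,10), (5,8), (7,10), (9,8)} total cap 31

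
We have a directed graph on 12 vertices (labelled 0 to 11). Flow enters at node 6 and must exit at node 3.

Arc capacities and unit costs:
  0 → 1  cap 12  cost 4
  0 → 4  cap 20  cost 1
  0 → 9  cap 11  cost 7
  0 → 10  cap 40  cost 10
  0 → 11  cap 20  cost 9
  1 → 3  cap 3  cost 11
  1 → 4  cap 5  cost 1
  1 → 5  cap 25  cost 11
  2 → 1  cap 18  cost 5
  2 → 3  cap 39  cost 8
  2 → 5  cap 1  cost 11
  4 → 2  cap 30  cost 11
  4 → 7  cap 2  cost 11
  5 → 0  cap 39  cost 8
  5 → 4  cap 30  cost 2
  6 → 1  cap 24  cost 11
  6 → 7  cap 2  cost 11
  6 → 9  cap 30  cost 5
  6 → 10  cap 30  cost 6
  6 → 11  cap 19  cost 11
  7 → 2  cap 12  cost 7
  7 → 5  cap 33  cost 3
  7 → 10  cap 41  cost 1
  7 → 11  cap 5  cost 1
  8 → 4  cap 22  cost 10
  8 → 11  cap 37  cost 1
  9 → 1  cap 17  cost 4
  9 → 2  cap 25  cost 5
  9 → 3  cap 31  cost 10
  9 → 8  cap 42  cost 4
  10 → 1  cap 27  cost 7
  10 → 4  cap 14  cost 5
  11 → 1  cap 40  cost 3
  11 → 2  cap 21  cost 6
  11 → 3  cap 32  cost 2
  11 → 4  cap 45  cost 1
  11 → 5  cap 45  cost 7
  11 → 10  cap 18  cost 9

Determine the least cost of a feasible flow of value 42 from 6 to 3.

shortest-cost path #1: 6→9→8→11→3 push 30 @ unit cost 12 (adds 360)
shortest-cost path #2: 6→11→3 push 2 @ unit cost 13 (adds 26)
shortest-cost path #3: 6→11→8→9→3 push 10 @ unit cost 16 (adds 160)
total cost = 546

Minimum cost for 42 units: 546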